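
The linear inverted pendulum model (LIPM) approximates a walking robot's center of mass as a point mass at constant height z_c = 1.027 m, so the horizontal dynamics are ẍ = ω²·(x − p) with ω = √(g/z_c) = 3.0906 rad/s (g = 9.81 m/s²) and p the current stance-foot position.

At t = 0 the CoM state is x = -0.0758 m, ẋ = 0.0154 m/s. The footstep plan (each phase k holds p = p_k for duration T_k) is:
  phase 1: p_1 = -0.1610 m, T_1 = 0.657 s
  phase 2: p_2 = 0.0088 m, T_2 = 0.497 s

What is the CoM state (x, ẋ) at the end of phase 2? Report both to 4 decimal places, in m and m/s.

x = 1.1932, ẋ = 3.7664

phase 1: p=-0.1610, T=0.657, ωT=2.030524, cosh=3.874673, sinh=3.743406; start (x,ẋ)=(-0.075800, 0.015400) → end (x,ẋ)=(0.187775, 1.045380)
phase 2: p=0.0088, T=0.497, ωT=1.536028, cosh=2.430667, sinh=2.215433; start (x,ẋ)=(0.187775, 1.045380) → end (x,ẋ)=(1.193188, 3.766416)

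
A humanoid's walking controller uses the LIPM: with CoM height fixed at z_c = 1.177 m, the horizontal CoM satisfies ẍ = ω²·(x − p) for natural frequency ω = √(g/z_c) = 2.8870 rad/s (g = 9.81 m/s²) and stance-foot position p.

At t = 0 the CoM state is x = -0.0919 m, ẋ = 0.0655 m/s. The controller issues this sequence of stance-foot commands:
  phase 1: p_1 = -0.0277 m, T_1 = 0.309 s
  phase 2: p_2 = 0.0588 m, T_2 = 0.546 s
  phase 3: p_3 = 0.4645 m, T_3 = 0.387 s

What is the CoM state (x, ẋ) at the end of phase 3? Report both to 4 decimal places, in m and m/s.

x = -1.6142, ẋ = -5.5943

phase 1: p=-0.0277, T=0.309, ωT=0.892083, cosh=1.425004, sinh=1.015203; start (x,ẋ)=(-0.091900, 0.065500) → end (x,ẋ)=(-0.096152, -0.094825)
phase 2: p=0.0588, T=0.546, ωT=1.576302, cosh=2.521887, sinh=2.315149; start (x,ẋ)=(-0.096152, -0.094825) → end (x,ẋ)=(-0.408015, -1.274815)
phase 3: p=0.4645, T=0.387, ωT=1.117269, cosh=1.691834, sinh=1.364662; start (x,ẋ)=(-0.408015, -1.274815) → end (x,ẋ)=(-1.614246, -5.594292)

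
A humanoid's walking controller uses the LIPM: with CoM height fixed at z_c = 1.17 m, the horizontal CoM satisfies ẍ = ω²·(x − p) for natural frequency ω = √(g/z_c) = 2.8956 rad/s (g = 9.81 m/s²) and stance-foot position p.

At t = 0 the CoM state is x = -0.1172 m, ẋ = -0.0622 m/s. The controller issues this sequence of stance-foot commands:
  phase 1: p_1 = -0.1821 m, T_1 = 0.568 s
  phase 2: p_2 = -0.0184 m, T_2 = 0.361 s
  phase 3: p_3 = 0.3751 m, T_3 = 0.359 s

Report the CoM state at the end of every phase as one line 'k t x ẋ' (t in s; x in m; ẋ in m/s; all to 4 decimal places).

phase 1: p=-0.1821, T=0.568, ωT=1.644701, cosh=2.686265, sinh=2.493195; start (x,ẋ)=(-0.117200, -0.062200) → end (x,ẋ)=(-0.061317, 0.301447)
phase 2: p=-0.0184, T=0.361, ωT=1.045312, cosh=1.597933, sinh=1.246351; start (x,ẋ)=(-0.061317, 0.301447) → end (x,ẋ)=(0.042772, 0.326806)
phase 3: p=0.3751, T=0.359, ωT=1.039520, cosh=1.590742, sinh=1.237118; start (x,ẋ)=(0.042772, 0.326806) → end (x,ẋ)=(-0.013923, -0.670601)

1 0.5680 -0.0613 0.3014
2 0.9290 0.0428 0.3268
3 1.2880 -0.0139 -0.6706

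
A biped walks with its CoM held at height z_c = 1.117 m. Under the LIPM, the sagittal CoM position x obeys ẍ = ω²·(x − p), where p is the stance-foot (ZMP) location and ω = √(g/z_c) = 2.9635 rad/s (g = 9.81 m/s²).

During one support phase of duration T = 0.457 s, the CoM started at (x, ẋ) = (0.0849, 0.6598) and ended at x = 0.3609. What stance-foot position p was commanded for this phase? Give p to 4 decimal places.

p = 0.2036

ωT = 2.9635·0.457 = 1.354319; cosh(ωT) = 2.066123, sinh(ωT) = 1.808000
x(T) = p + (x₀−p)·cosh(ωT) + (ẋ₀/ω)·sinh(ωT) ⇒ p·(1 − cosh) = x(T) − x₀·cosh − (ẋ₀/ω)·sinh
numerator   = 0.3609 − (0.0849)·2.066123 − (0.6598/2.9635)·1.808000 = -0.217051
denominator = 1 − 2.066123 = -1.066123
p = -0.217051 / -1.066123 = 0.2036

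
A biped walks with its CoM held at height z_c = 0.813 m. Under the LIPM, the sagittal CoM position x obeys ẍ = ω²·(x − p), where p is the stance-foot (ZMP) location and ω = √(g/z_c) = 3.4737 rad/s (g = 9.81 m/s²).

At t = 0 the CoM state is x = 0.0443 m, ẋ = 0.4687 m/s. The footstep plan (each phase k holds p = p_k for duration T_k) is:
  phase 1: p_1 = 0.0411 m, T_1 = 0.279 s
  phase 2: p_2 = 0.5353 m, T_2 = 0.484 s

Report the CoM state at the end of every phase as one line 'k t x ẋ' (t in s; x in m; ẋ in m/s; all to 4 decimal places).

1 0.2790 0.1981 0.7191
2 0.7630 0.1351 -1.0383

phase 1: p=0.0411, T=0.279, ωT=0.969162, cosh=1.507568, sinh=1.128167; start (x,ẋ)=(0.044300, 0.468700) → end (x,ẋ)=(0.198146, 0.719138)
phase 2: p=0.5353, T=0.484, ωT=1.681271, cosh=2.779258, sinh=2.593121; start (x,ẋ)=(0.198146, 0.719138) → end (x,ẋ)=(0.135099, -1.038323)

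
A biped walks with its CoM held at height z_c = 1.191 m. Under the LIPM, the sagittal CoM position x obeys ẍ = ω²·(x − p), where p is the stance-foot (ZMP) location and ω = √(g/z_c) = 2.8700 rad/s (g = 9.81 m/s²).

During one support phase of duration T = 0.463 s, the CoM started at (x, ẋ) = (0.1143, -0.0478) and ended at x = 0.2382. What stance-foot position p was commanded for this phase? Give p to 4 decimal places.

p = -0.0357

ωT = 2.8700·0.463 = 1.328810; cosh(ωT) = 2.020669, sinh(ωT) = 1.755877
x(T) = p + (x₀−p)·cosh(ωT) + (ẋ₀/ω)·sinh(ωT) ⇒ p·(1 − cosh) = x(T) − x₀·cosh − (ẋ₀/ω)·sinh
numerator   = 0.2382 − (0.1143)·2.020669 − (-0.0478/2.8700)·1.755877 = 0.036482
denominator = 1 − 2.020669 = -1.020669
p = 0.036482 / -1.020669 = -0.0357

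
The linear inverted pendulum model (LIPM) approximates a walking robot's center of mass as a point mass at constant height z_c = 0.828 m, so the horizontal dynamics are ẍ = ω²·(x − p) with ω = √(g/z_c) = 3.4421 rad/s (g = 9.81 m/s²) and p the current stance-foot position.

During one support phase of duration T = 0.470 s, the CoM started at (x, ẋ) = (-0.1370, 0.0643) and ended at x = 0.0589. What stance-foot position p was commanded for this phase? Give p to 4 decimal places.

p = -0.2300

ωT = 3.4421·0.470 = 1.617787; cosh(ωT) = 2.620129, sinh(ωT) = 2.421792
x(T) = p + (x₀−p)·cosh(ωT) + (ẋ₀/ω)·sinh(ωT) ⇒ p·(1 − cosh) = x(T) − x₀·cosh − (ẋ₀/ω)·sinh
numerator   = 0.0589 − (-0.1370)·2.620129 − (0.0643/3.4421)·2.421792 = 0.372617
denominator = 1 − 2.620129 = -1.620129
p = 0.372617 / -1.620129 = -0.2300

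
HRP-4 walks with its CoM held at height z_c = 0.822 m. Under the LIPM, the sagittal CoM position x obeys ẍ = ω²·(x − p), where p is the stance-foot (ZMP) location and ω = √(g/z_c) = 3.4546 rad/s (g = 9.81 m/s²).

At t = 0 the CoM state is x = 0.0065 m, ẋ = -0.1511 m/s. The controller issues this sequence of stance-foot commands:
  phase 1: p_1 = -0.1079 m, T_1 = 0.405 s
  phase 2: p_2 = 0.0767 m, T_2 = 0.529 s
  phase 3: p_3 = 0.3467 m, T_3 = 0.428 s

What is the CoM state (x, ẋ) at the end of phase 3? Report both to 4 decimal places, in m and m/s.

x = 1.1080, ẋ = 2.8610

phase 1: p=-0.1079, T=0.405, ωT=1.399113, cosh=2.149210, sinh=1.902394; start (x,ẋ)=(0.006500, -0.151100) → end (x,ẋ)=(0.054761, 0.427092)
phase 2: p=0.0767, T=0.529, ωT=1.827483, cosh=3.189518, sinh=3.028700; start (x,ẋ)=(0.054761, 0.427092) → end (x,ẋ)=(0.381164, 1.132675)
phase 3: p=0.3467, T=0.428, ωT=1.478569, cosh=2.307313, sinh=2.079350; start (x,ẋ)=(0.381164, 1.132675) → end (x,ẋ)=(1.107986, 2.861005)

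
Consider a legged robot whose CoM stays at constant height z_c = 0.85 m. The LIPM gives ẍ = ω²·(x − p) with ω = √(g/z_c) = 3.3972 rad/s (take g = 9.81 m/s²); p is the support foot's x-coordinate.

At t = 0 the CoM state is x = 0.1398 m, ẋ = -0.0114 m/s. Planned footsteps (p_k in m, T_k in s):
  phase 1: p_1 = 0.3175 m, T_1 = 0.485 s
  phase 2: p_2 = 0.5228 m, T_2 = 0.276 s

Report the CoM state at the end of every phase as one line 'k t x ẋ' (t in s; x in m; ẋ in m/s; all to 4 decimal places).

phase 1: p=0.3175, T=0.485, ωT=1.647642, cosh=2.693610, sinh=2.501106; start (x,ẋ)=(0.139800, -0.011400) → end (x,ẋ)=(-0.169547, -1.540581)
phase 2: p=0.5228, T=0.276, ωT=0.937627, cosh=1.472735, sinh=1.081179; start (x,ẋ)=(-0.169547, -1.540581) → end (x,ẋ)=(-0.987144, -4.811848)

1 0.4850 -0.1695 -1.5406
2 0.7610 -0.9871 -4.8118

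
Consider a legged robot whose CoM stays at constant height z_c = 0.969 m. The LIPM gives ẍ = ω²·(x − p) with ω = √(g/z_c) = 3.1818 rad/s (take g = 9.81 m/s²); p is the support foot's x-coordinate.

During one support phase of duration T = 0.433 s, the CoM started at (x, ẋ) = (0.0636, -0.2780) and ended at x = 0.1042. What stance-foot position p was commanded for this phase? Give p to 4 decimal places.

p = -0.1193

ωT = 3.1818·0.433 = 1.377719; cosh(ωT) = 2.109000, sinh(ωT) = 1.856847
x(T) = p + (x₀−p)·cosh(ωT) + (ẋ₀/ω)·sinh(ωT) ⇒ p·(1 − cosh) = x(T) − x₀·cosh − (ẋ₀/ω)·sinh
numerator   = 0.1042 − (0.0636)·2.109000 − (-0.2780/3.1818)·1.856847 = 0.132304
denominator = 1 − 2.109000 = -1.109000
p = 0.132304 / -1.109000 = -0.1193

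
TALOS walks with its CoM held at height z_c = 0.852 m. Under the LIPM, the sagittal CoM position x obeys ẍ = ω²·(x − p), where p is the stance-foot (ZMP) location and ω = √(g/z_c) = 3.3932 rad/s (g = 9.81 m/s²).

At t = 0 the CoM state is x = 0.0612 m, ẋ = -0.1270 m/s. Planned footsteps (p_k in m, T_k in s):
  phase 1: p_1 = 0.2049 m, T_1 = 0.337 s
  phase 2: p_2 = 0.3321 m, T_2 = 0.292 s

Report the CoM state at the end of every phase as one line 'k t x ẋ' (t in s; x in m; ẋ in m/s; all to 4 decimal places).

1 0.3370 -0.0962 -0.9068
2 0.6290 -0.6345 -3.0769

phase 1: p=0.2049, T=0.337, ωT=1.143508, cosh=1.728228, sinh=1.409529; start (x,ẋ)=(0.061200, -0.127000) → end (x,ẋ)=(-0.096202, -0.906775)
phase 2: p=0.3321, T=0.292, ωT=0.990814, cosh=1.532351, sinh=1.161076; start (x,ẋ)=(-0.096202, -0.906775) → end (x,ẋ)=(-0.634487, -3.076907)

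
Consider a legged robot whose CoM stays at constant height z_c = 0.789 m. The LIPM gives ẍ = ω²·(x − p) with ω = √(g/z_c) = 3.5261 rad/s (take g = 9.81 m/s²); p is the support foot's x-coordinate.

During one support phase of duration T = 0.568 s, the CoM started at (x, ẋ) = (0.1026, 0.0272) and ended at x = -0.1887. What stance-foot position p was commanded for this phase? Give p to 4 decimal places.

ωT = 3.5261·0.568 = 2.002825; cosh(ωT) = 3.772456, sinh(ωT) = 3.637502
x(T) = p + (x₀−p)·cosh(ωT) + (ẋ₀/ω)·sinh(ωT) ⇒ p·(1 − cosh) = x(T) − x₀·cosh − (ẋ₀/ω)·sinh
numerator   = -0.1887 − (0.1026)·3.772456 − (0.0272/3.5261)·3.637502 = -0.603813
denominator = 1 − 3.772456 = -2.772456
p = -0.603813 / -2.772456 = 0.2178

p = 0.2178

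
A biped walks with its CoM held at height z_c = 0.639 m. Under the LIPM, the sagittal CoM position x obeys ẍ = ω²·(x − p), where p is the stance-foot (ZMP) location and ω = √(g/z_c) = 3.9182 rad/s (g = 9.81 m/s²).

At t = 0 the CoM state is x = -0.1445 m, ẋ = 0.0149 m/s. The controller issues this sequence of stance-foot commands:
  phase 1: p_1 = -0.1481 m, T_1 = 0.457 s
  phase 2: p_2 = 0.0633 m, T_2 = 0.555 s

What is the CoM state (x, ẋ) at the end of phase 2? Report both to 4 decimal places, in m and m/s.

x = -0.6836, ẋ = -2.8322

phase 1: p=-0.1481, T=0.457, ωT=1.790617, cosh=3.080004, sinh=2.913147; start (x,ẋ)=(-0.144500, 0.014900) → end (x,ẋ)=(-0.125934, 0.086984)
phase 2: p=0.0633, T=0.555, ωT=2.174601, cosh=4.456164, sinh=4.342510; start (x,ẋ)=(-0.125934, 0.086984) → end (x,ẋ)=(-0.683554, -2.832170)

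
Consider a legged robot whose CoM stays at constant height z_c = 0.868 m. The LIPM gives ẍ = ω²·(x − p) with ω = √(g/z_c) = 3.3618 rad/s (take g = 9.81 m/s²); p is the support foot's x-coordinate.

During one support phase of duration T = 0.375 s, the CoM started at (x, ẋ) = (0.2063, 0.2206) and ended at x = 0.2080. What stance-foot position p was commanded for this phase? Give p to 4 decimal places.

ωT = 3.3618·0.375 = 1.260675; cosh(ωT) = 1.905632, sinh(ωT) = 1.622170
x(T) = p + (x₀−p)·cosh(ωT) + (ẋ₀/ω)·sinh(ωT) ⇒ p·(1 − cosh) = x(T) − x₀·cosh − (ẋ₀/ω)·sinh
numerator   = 0.2080 − (0.2063)·1.905632 − (0.2206/3.3618)·1.622170 = -0.291578
denominator = 1 − 1.905632 = -0.905632
p = -0.291578 / -0.905632 = 0.3220

p = 0.3220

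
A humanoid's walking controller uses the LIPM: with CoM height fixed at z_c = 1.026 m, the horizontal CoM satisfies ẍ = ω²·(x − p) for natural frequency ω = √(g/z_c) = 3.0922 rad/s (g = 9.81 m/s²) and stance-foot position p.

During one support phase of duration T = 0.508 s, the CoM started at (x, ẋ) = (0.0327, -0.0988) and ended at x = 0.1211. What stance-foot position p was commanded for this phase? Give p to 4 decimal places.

ωT = 3.0922·0.508 = 1.570838; cosh(ωT) = 2.509273, sinh(ωT) = 2.301402
x(T) = p + (x₀−p)·cosh(ωT) + (ẋ₀/ω)·sinh(ωT) ⇒ p·(1 − cosh) = x(T) − x₀·cosh − (ẋ₀/ω)·sinh
numerator   = 0.1211 − (0.0327)·2.509273 − (-0.0988/3.0922)·2.301402 = 0.112580
denominator = 1 − 2.509273 = -1.509273
p = 0.112580 / -1.509273 = -0.0746

p = -0.0746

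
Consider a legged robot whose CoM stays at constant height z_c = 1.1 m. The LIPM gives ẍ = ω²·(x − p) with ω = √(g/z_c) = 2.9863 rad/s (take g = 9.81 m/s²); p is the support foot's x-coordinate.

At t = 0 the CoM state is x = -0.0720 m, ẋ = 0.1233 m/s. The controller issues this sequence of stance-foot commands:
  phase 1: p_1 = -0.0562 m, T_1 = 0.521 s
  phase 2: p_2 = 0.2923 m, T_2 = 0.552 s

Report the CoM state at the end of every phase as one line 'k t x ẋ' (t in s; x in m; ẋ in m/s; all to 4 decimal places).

phase 1: p=-0.0562, T=0.521, ωT=1.555862, cosh=2.475089, sinh=2.264082; start (x,ẋ)=(-0.072000, 0.123300) → end (x,ẋ)=(-0.001826, 0.198351)
phase 2: p=0.2923, T=0.552, ωT=1.648438, cosh=2.695600, sinh=2.503250; start (x,ẋ)=(-0.001826, 0.198351) → end (x,ẋ)=(-0.334279, -1.664049)

1 0.5210 -0.0018 0.1984
2 1.0730 -0.3343 -1.6640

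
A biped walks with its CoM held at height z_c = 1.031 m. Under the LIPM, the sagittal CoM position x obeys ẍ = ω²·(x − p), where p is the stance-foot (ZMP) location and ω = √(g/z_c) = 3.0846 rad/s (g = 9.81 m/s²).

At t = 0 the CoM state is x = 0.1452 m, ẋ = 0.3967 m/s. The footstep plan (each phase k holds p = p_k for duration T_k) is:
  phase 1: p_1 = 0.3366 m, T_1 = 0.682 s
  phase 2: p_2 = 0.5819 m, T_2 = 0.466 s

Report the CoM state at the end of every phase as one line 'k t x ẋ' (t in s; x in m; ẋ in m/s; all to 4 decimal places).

1 0.6820 0.0597 -0.7336
2 1.1480 -1.0516 -4.8303

phase 1: p=0.3366, T=0.682, ωT=2.103697, cosh=4.159211, sinh=4.037207; start (x,ẋ)=(0.145200, 0.396700) → end (x,ẋ)=(0.059739, -0.733577)
phase 2: p=0.5819, T=0.466, ωT=1.437424, cosh=2.223687, sinh=1.986148; start (x,ẋ)=(0.059739, -0.733577) → end (x,ẋ)=(-1.051568, -4.830255)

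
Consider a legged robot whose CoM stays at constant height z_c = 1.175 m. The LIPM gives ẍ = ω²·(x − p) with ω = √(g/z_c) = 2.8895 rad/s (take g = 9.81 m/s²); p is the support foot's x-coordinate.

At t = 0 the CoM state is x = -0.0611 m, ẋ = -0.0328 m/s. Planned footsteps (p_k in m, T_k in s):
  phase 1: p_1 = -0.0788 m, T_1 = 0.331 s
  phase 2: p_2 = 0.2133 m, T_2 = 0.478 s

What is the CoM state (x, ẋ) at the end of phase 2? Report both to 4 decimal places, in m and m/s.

phase 1: p=-0.0788, T=0.331, ωT=0.956425, cosh=1.493320, sinh=1.109055; start (x,ẋ)=(-0.061100, -0.032800) → end (x,ẋ)=(-0.064958, 0.007741)
phase 2: p=0.2133, T=0.478, ωT=1.381181, cosh=2.115440, sinh=1.864159; start (x,ẋ)=(-0.064958, 0.007741) → end (x,ẋ)=(-0.370343, -1.482456)

x = -0.3703, ẋ = -1.4825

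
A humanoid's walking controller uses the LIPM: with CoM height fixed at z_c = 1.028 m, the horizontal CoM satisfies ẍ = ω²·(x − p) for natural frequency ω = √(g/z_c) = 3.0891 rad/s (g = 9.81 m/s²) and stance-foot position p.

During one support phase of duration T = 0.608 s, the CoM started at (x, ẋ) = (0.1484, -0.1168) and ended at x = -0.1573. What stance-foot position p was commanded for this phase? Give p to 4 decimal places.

ωT = 3.0891·0.608 = 1.878173; cosh(ωT) = 3.347205, sinh(ωT) = 3.194336
x(T) = p + (x₀−p)·cosh(ωT) + (ẋ₀/ω)·sinh(ωT) ⇒ p·(1 − cosh) = x(T) − x₀·cosh − (ẋ₀/ω)·sinh
numerator   = -0.1573 − (0.1484)·3.347205 − (-0.1168/3.0891)·3.194336 = -0.533246
denominator = 1 − 3.347205 = -2.347205
p = -0.533246 / -2.347205 = 0.2272

p = 0.2272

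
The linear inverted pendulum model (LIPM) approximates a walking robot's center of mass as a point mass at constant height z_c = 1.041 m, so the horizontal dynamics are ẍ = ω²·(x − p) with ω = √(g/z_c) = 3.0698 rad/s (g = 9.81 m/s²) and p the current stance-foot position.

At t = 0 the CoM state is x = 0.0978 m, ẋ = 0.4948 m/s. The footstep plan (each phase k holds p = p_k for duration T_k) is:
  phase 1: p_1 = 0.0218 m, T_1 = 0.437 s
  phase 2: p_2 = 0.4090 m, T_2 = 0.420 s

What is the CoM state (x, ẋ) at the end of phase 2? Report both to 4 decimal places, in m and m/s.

phase 1: p=0.0218, T=0.437, ωT=1.341503, cosh=2.043119, sinh=1.781667; start (x,ẋ)=(0.097800, 0.494800) → end (x,ẋ)=(0.464252, 1.426607)
phase 2: p=0.4090, T=0.420, ωT=1.289316, cosh=1.952881, sinh=1.677422; start (x,ẋ)=(0.464252, 1.426607) → end (x,ẋ)=(1.296437, 3.070504)

x = 1.2964, ẋ = 3.0705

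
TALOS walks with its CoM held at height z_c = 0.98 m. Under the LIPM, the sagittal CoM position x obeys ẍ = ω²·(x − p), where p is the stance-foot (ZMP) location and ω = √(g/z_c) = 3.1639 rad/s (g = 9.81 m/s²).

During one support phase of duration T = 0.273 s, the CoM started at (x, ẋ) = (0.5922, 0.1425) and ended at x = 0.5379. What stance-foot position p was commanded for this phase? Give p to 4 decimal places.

p = 0.8397

ωT = 3.1639·0.273 = 0.863745; cosh(ωT) = 1.396804, sinh(ωT) = 0.975223
x(T) = p + (x₀−p)·cosh(ωT) + (ẋ₀/ω)·sinh(ωT) ⇒ p·(1 − cosh) = x(T) − x₀·cosh − (ẋ₀/ω)·sinh
numerator   = 0.5379 − (0.5922)·1.396804 − (0.1425/3.1639)·0.975223 = -0.333210
denominator = 1 − 1.396804 = -0.396804
p = -0.333210 / -0.396804 = 0.8397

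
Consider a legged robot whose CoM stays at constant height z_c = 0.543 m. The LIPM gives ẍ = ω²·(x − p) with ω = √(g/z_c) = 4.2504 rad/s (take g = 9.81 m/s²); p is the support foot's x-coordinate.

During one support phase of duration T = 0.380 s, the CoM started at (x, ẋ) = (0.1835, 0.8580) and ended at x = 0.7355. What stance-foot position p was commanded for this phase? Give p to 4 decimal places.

p = 0.1435

ωT = 4.2504·0.380 = 1.615152; cosh(ωT) = 2.613756, sinh(ωT) = 2.414896
x(T) = p + (x₀−p)·cosh(ωT) + (ẋ₀/ω)·sinh(ωT) ⇒ p·(1 − cosh) = x(T) − x₀·cosh − (ẋ₀/ω)·sinh
numerator   = 0.7355 − (0.1835)·2.613756 − (0.8580/4.2504)·2.414896 = -0.231603
denominator = 1 − 2.613756 = -1.613756
p = -0.231603 / -1.613756 = 0.1435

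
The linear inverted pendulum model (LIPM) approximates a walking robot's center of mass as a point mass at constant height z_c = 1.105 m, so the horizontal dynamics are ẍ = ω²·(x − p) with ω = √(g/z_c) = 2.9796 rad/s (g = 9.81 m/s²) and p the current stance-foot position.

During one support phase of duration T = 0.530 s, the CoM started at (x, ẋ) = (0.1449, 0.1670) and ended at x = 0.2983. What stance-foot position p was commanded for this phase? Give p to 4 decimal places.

p = 0.1297

ωT = 2.9796·0.530 = 1.579188; cosh(ωT) = 2.528579, sinh(ωT) = 2.322436
x(T) = p + (x₀−p)·cosh(ωT) + (ẋ₀/ω)·sinh(ωT) ⇒ p·(1 − cosh) = x(T) − x₀·cosh − (ẋ₀/ω)·sinh
numerator   = 0.2983 − (0.1449)·2.528579 − (0.1670/2.9796)·2.322436 = -0.198258
denominator = 1 − 2.528579 = -1.528579
p = -0.198258 / -1.528579 = 0.1297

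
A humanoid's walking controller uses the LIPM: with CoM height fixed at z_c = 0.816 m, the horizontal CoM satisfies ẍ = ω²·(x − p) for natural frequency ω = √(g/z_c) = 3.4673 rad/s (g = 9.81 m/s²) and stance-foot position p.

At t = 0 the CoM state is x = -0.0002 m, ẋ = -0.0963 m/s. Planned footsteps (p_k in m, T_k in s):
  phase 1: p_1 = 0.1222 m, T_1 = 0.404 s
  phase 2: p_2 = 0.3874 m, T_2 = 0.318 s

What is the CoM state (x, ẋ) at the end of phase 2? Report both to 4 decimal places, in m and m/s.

phase 1: p=0.1222, T=0.404, ωT=1.400789, cosh=2.152402, sinh=1.906000; start (x,ẋ)=(-0.000200, -0.096300) → end (x,ẋ)=(-0.194191, -1.016178)
phase 2: p=0.3874, T=0.318, ωT=1.102601, cosh=1.671999, sinh=1.339992; start (x,ẋ)=(-0.194191, -1.016178) → end (x,ẋ)=(-0.977737, -4.401210)

x = -0.9777, ẋ = -4.4012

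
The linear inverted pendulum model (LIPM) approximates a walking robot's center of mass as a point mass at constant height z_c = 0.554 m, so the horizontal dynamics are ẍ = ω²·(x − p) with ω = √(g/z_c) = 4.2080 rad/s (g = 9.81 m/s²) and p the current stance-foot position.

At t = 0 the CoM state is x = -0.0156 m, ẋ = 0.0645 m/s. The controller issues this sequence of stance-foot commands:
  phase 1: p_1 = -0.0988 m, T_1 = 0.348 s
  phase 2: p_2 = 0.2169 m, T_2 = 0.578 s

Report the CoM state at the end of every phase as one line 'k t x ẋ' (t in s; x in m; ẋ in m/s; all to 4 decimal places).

phase 1: p=-0.0988, T=0.348, ωT=1.464384, cosh=2.278049, sinh=2.046829; start (x,ẋ)=(-0.015600, 0.064500) → end (x,ẋ)=(0.122107, 0.863540)
phase 2: p=0.2169, T=0.578, ωT=2.432224, cosh=5.736007, sinh=5.648166; start (x,ẋ)=(0.122107, 0.863540) → end (x,ẋ)=(0.832252, 2.700292)

1 0.3480 0.1221 0.8635
2 0.9260 0.8323 2.7003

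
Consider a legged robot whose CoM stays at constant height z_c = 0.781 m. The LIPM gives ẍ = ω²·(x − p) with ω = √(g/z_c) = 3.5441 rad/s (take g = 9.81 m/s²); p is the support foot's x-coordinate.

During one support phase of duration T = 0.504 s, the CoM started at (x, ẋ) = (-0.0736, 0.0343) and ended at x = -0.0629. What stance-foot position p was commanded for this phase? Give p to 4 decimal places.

p = -0.0652

ωT = 3.5441·0.504 = 1.786226; cosh(ωT) = 3.067242, sinh(ωT) = 2.899651
x(T) = p + (x₀−p)·cosh(ωT) + (ẋ₀/ω)·sinh(ωT) ⇒ p·(1 − cosh) = x(T) − x₀·cosh − (ẋ₀/ω)·sinh
numerator   = -0.0629 − (-0.0736)·3.067242 − (0.0343/3.5441)·2.899651 = 0.134786
denominator = 1 − 3.067242 = -2.067242
p = 0.134786 / -2.067242 = -0.0652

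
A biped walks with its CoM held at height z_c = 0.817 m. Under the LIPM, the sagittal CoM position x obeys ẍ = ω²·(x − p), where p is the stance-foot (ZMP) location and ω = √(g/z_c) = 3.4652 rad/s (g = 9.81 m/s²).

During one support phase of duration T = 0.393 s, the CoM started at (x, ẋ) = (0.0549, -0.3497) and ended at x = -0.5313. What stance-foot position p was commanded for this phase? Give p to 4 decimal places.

p = 0.4274

ωT = 3.4652·0.393 = 1.361824; cosh(ωT) = 2.079749, sinh(ωT) = 1.823556
x(T) = p + (x₀−p)·cosh(ωT) + (ẋ₀/ω)·sinh(ωT) ⇒ p·(1 − cosh) = x(T) − x₀·cosh − (ẋ₀/ω)·sinh
numerator   = -0.5313 − (0.0549)·2.079749 − (-0.3497/3.4652)·1.823556 = -0.461449
denominator = 1 − 2.079749 = -1.079749
p = -0.461449 / -1.079749 = 0.4274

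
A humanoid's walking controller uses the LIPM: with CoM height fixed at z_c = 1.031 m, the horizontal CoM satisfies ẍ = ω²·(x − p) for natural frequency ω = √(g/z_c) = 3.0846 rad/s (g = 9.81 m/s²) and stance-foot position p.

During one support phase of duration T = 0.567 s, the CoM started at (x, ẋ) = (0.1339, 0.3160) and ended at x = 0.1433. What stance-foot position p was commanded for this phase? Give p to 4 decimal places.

p = 0.2747

ωT = 3.0846·0.567 = 1.748968; cosh(ωT) = 2.961311, sinh(ωT) = 2.787357
x(T) = p + (x₀−p)·cosh(ωT) + (ẋ₀/ω)·sinh(ωT) ⇒ p·(1 − cosh) = x(T) − x₀·cosh − (ẋ₀/ω)·sinh
numerator   = 0.1433 − (0.1339)·2.961311 − (0.3160/3.0846)·2.787357 = -0.538769
denominator = 1 − 2.961311 = -1.961311
p = -0.538769 / -1.961311 = 0.2747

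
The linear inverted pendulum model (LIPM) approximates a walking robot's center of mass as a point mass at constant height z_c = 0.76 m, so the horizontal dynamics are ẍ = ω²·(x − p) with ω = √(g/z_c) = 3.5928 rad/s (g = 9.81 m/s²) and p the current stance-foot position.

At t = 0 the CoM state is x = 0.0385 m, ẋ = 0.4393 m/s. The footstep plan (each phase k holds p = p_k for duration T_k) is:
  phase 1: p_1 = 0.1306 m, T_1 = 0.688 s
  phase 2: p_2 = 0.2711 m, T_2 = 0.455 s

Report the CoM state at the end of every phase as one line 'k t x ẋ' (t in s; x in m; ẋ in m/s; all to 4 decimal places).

phase 1: p=0.1306, T=0.688, ωT=2.471846, cosh=5.964362, sinh=5.879934; start (x,ẋ)=(0.038500, 0.439300) → end (x,ẋ)=(0.300235, 0.674493)
phase 2: p=0.2711, T=0.455, ωT=1.634724, cosh=2.661524, sinh=2.466518; start (x,ẋ)=(0.300235, 0.674493) → end (x,ẋ)=(0.811695, 2.053368)

1 0.6880 0.3002 0.6745
2 1.1430 0.8117 2.0534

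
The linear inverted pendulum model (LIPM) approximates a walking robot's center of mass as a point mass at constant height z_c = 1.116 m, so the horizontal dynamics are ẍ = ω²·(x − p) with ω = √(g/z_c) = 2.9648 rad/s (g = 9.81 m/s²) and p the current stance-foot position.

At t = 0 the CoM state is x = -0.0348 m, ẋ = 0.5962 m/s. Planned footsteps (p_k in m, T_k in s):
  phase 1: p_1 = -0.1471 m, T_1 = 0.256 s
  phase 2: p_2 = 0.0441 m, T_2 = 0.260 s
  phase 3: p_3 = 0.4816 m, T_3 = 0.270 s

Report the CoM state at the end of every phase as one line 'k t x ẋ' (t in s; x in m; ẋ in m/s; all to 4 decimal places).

phase 1: p=-0.1471, T=0.256, ωT=0.758989, cosh=1.302127, sinh=0.833988; start (x,ẋ)=(-0.034800, 0.596200) → end (x,ẋ)=(0.166838, 1.054002)
phase 2: p=0.0441, T=0.260, ωT=0.770848, cosh=1.312110, sinh=0.849489; start (x,ẋ)=(0.166838, 1.054002) → end (x,ẋ)=(0.507143, 1.692089)
phase 3: p=0.4816, T=0.270, ωT=0.800496, cosh=1.337876, sinh=0.888769; start (x,ẋ)=(0.507143, 1.692089) → end (x,ẋ)=(1.023018, 2.331112)

1 0.2560 0.1668 1.0540
2 0.5160 0.5071 1.6921
3 0.7860 1.0230 2.3311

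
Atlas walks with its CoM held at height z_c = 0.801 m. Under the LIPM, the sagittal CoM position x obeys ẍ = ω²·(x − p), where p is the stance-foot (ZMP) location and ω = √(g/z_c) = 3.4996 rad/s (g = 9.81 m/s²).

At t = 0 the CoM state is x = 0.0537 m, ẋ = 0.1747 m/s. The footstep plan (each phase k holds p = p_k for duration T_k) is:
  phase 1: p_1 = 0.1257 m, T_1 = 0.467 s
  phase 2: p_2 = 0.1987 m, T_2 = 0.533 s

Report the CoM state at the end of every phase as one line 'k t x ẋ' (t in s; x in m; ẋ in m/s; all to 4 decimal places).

1 0.4670 0.0572 -0.1564
2 1.0000 -0.4100 -2.0776

phase 1: p=0.1257, T=0.467, ωT=1.634313, cosh=2.660511, sinh=2.465425; start (x,ẋ)=(0.053700, 0.174700) → end (x,ẋ)=(0.057217, -0.156425)
phase 2: p=0.1987, T=0.533, ωT=1.865287, cosh=3.306320, sinh=3.151468; start (x,ẋ)=(0.057217, -0.156425) → end (x,ẋ)=(-0.409951, -2.077587)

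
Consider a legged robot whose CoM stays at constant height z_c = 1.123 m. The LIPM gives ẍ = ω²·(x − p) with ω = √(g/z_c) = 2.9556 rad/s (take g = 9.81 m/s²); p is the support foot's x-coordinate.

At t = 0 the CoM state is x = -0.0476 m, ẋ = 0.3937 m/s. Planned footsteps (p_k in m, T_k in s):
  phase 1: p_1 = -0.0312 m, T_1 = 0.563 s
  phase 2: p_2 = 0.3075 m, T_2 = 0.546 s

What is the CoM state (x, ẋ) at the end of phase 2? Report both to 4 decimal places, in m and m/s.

phase 1: p=-0.0312, T=0.563, ωT=1.664003, cosh=2.734892, sinh=2.545513; start (x,ẋ)=(-0.047600, 0.393700) → end (x,ẋ)=(0.263022, 0.953341)
phase 2: p=0.3075, T=0.546, ωT=1.613758, cosh=2.610392, sinh=2.411254; start (x,ẋ)=(0.263022, 0.953341) → end (x,ẋ)=(0.969156, 2.171614)

x = 0.9692, ẋ = 2.1716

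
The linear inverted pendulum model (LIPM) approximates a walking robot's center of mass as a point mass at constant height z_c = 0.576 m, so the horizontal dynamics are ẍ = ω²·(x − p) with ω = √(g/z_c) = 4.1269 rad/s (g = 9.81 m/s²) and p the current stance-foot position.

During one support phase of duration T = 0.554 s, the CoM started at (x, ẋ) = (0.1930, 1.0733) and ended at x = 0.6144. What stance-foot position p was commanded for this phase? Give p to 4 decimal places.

ωT = 4.1269·0.554 = 2.286303; cosh(ωT) = 4.970068, sinh(ωT) = 4.868426
x(T) = p + (x₀−p)·cosh(ωT) + (ẋ₀/ω)·sinh(ωT) ⇒ p·(1 − cosh) = x(T) − x₀·cosh − (ẋ₀/ω)·sinh
numerator   = 0.6144 − (0.1930)·4.970068 − (1.0733/4.1269)·4.868426 = -1.610975
denominator = 1 − 4.970068 = -3.970068
p = -1.610975 / -3.970068 = 0.4058

p = 0.4058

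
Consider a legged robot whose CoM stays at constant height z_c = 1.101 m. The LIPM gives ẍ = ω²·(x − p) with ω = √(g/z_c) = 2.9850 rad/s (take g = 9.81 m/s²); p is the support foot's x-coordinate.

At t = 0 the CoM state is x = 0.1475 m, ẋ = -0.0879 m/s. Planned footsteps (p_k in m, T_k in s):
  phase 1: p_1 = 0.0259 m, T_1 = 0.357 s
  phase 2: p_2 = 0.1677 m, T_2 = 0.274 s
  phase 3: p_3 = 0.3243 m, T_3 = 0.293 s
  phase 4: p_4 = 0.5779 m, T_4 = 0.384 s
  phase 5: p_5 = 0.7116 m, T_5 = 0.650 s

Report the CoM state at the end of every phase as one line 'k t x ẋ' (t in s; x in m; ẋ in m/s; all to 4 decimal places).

1 0.3570 0.1857 0.3216
2 0.6310 0.2903 0.4842
3 0.9240 0.4371 0.5809
4 1.3080 0.6092 0.4116
5 1.9580 0.8179 0.4203

phase 1: p=0.0259, T=0.357, ωT=1.065645, cosh=1.623608, sinh=1.279103; start (x,ẋ)=(0.147500, -0.087900) → end (x,ẋ)=(0.185665, 0.321568)
phase 2: p=0.1677, T=0.274, ωT=0.817890, cosh=1.353538, sinh=0.912176; start (x,ẋ)=(0.185665, 0.321568) → end (x,ẋ)=(0.290283, 0.484170)
phase 3: p=0.3243, T=0.293, ωT=0.874605, cosh=1.407477, sinh=0.990451; start (x,ẋ)=(0.290283, 0.484170) → end (x,ẋ)=(0.437074, 0.580887)
phase 4: p=0.5779, T=0.384, ωT=1.146240, cosh=1.732085, sinh=1.414255; start (x,ẋ)=(0.437074, 0.580887) → end (x,ẋ)=(0.609194, 0.411641)
phase 5: p=0.7116, T=0.650, ωT=1.940250, cosh=3.552079, sinh=3.408411; start (x,ẋ)=(0.609194, 0.411641) → end (x,ẋ)=(0.817877, 0.420294)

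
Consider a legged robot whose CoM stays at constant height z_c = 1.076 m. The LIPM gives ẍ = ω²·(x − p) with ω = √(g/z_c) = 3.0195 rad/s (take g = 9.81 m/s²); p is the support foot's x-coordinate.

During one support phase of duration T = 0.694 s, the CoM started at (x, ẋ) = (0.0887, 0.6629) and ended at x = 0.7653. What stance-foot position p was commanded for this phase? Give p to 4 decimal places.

ωT = 3.0195·0.694 = 2.095533; cosh(ωT) = 4.126389, sinh(ωT) = 4.003384
x(T) = p + (x₀−p)·cosh(ωT) + (ẋ₀/ω)·sinh(ωT) ⇒ p·(1 − cosh) = x(T) − x₀·cosh − (ẋ₀/ω)·sinh
numerator   = 0.7653 − (0.0887)·4.126389 − (0.6629/3.0195)·4.003384 = -0.479612
denominator = 1 − 4.126389 = -3.126389
p = -0.479612 / -3.126389 = 0.1534

p = 0.1534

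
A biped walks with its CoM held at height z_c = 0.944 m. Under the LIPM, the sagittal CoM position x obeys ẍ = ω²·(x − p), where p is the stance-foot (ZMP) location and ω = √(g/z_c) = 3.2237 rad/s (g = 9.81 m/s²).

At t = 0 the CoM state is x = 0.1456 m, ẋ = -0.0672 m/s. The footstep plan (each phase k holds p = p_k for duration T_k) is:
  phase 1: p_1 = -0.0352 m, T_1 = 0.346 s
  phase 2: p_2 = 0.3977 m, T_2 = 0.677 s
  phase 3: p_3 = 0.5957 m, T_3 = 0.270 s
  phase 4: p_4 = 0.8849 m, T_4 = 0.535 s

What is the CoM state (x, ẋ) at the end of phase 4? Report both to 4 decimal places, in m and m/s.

phase 1: p=-0.0352, T=0.346, ωT=1.115400, cosh=1.689286, sinh=1.361502; start (x,ẋ)=(0.145600, -0.067200) → end (x,ẋ)=(0.241842, 0.680025)
phase 2: p=0.3977, T=0.677, ωT=2.182445, cosh=4.490363, sinh=4.377598; start (x,ẋ)=(0.241842, 0.680025) → end (x,ẋ)=(0.621274, 0.854075)
phase 3: p=0.5957, T=0.270, ωT=0.870399, cosh=1.403324, sinh=0.984540; start (x,ẋ)=(0.621274, 0.854075) → end (x,ẋ)=(0.892428, 1.279711)
phase 4: p=0.8849, T=0.535, ωT=1.724680, cosh=2.894476, sinh=2.716246; start (x,ẋ)=(0.892428, 1.279711) → end (x,ẋ)=(1.984958, 3.770015)

x = 1.9850, ẋ = 3.7700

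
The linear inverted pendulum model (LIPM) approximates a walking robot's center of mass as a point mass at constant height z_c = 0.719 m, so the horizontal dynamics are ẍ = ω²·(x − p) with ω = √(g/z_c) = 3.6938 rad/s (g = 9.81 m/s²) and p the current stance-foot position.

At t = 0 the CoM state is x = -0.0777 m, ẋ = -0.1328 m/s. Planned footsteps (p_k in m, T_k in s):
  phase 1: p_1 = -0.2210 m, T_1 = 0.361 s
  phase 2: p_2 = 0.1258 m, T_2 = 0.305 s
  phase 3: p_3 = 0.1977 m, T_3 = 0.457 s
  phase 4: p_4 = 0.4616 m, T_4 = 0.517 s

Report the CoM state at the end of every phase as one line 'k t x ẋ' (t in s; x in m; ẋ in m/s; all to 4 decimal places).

1 0.3610 0.0063 0.6650
2 0.6660 0.1706 0.5240
3 1.1230 0.4924 1.2039
4 1.6400 1.6438 4.5284

phase 1: p=-0.2210, T=0.361, ωT=1.333462, cosh=2.028859, sinh=1.765296; start (x,ẋ)=(-0.077700, -0.132800) → end (x,ẋ)=(0.006269, 0.664977)
phase 2: p=0.1258, T=0.305, ωT=1.126609, cosh=1.704654, sinh=1.380523; start (x,ẋ)=(0.006269, 0.664977) → end (x,ẋ)=(0.170570, 0.524023)
phase 3: p=0.1977, T=0.457, ωT=1.688067, cosh=2.796945, sinh=2.612068; start (x,ẋ)=(0.170570, 0.524023) → end (x,ẋ)=(0.492383, 1.203906)
phase 4: p=0.4616, T=0.517, ωT=1.909695, cosh=3.449576, sinh=3.301451; start (x,ẋ)=(0.492383, 1.203906) → end (x,ẋ)=(1.643817, 4.528362)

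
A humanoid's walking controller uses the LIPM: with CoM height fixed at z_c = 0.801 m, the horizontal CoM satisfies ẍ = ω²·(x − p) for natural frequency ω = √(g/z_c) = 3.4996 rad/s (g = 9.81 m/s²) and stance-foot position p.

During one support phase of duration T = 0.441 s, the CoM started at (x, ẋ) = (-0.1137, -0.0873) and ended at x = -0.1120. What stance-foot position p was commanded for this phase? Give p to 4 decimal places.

ωT = 3.4996·0.441 = 1.543324; cosh(ωT) = 2.446895, sinh(ωT) = 2.233225
x(T) = p + (x₀−p)·cosh(ωT) + (ẋ₀/ω)·sinh(ωT) ⇒ p·(1 − cosh) = x(T) − x₀·cosh − (ẋ₀/ω)·sinh
numerator   = -0.1120 − (-0.1137)·2.446895 − (-0.0873/3.4996)·2.233225 = 0.221921
denominator = 1 − 2.446895 = -1.446895
p = 0.221921 / -1.446895 = -0.1534

p = -0.1534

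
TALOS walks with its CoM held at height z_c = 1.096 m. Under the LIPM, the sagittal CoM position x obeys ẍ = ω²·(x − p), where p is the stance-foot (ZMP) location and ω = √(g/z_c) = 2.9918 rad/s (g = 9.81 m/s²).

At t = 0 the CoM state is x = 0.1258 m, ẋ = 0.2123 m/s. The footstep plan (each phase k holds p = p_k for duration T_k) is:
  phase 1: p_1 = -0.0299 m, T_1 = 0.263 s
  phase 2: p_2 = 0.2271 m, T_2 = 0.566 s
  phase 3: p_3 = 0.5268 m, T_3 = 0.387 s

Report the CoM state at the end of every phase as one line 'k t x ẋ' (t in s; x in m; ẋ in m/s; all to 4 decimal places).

phase 1: p=-0.0299, T=0.263, ωT=0.786843, cosh=1.325866, sinh=0.870586; start (x,ẋ)=(0.125800, 0.212300) → end (x,ẋ)=(0.238315, 0.687021)
phase 2: p=0.2271, T=0.566, ωT=1.693359, cosh=2.810808, sinh=2.626907; start (x,ẋ)=(0.238315, 0.687021) → end (x,ẋ)=(0.861851, 2.019221)
phase 3: p=0.5268, T=0.387, ωT=1.157827, cosh=1.748588, sinh=1.434420; start (x,ẋ)=(0.861851, 2.019221) → end (x,ẋ)=(2.080782, 4.968655)

1 0.2630 0.2383 0.6870
2 0.8290 0.8619 2.0192
3 1.2160 2.0808 4.9687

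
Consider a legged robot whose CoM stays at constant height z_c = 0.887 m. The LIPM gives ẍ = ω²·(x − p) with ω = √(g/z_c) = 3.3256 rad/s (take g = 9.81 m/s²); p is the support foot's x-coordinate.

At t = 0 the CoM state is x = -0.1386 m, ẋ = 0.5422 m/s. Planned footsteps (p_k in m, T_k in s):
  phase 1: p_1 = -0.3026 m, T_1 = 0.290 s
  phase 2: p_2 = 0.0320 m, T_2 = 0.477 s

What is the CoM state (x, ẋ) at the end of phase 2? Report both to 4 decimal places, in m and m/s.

phase 1: p=-0.3026, T=0.290, ωT=0.964424, cosh=1.502239, sinh=1.121037; start (x,ẋ)=(-0.138600, 0.542200) → end (x,ẋ)=(0.126539, 1.425926)
phase 2: p=0.0320, T=0.477, ωT=1.586311, cosh=2.545186, sinh=2.340507; start (x,ẋ)=(0.126539, 1.425926) → end (x,ẋ)=(1.276165, 4.365101)

x = 1.2762, ẋ = 4.3651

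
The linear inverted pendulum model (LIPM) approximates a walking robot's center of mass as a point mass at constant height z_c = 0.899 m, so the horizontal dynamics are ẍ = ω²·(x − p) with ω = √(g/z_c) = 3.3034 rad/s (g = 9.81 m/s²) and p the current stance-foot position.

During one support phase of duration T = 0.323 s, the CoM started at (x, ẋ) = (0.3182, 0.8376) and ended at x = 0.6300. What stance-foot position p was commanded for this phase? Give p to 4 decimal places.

ωT = 3.3034·0.323 = 1.066998; cosh(ωT) = 1.625340, sinh(ωT) = 1.281301
x(T) = p + (x₀−p)·cosh(ωT) + (ẋ₀/ω)·sinh(ωT) ⇒ p·(1 − cosh) = x(T) − x₀·cosh − (ẋ₀/ω)·sinh
numerator   = 0.6300 − (0.3182)·1.625340 − (0.8376/3.3034)·1.281301 = -0.212066
denominator = 1 − 1.625340 = -0.625340
p = -0.212066 / -0.625340 = 0.3391

p = 0.3391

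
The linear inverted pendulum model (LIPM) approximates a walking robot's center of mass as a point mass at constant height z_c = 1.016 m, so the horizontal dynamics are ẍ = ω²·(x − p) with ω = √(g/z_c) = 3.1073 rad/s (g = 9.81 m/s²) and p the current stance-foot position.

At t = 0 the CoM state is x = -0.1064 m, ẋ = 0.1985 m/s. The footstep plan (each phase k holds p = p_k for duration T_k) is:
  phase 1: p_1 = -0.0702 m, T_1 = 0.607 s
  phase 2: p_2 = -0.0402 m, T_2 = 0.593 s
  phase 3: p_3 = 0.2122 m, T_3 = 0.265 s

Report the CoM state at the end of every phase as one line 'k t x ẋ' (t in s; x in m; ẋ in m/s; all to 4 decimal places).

1 0.6070 0.0135 0.3072
2 1.2000 0.4377 1.5072
3 1.4650 0.9646 2.6921

phase 1: p=-0.0702, T=0.607, ωT=1.886131, cosh=3.372733, sinh=3.221076; start (x,ẋ)=(-0.106400, 0.198500) → end (x,ẋ)=(0.013475, 0.307167)
phase 2: p=-0.0402, T=0.593, ωT=1.842629, cosh=3.235757, sinh=3.077356; start (x,ẋ)=(0.013475, 0.307167) → end (x,ẋ)=(0.437687, 1.507176)
phase 3: p=0.2122, T=0.265, ωT=0.823435, cosh=1.358616, sinh=0.919695; start (x,ẋ)=(0.437687, 1.507176) → end (x,ẋ)=(0.964643, 2.692064)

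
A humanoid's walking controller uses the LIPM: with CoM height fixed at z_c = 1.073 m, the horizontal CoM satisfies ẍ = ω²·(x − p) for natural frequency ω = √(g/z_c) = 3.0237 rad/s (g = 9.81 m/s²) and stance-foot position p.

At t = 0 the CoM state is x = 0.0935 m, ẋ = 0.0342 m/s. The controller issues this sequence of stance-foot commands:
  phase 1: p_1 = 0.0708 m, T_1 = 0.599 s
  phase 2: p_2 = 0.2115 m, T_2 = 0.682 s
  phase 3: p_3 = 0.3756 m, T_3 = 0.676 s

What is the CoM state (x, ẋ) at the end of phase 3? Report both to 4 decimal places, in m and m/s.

x = 1.7754, ẋ = 4.3038

phase 1: p=0.0708, T=0.599, ωT=1.811196, cosh=3.140610, sinh=2.977152; start (x,ẋ)=(0.093500, 0.034200) → end (x,ẋ)=(0.175765, 0.311755)
phase 2: p=0.2115, T=0.682, ωT=2.062163, cosh=3.995070, sinh=3.867892; start (x,ẋ)=(0.175765, 0.311755) → end (x,ẋ)=(0.467531, 0.827552)
phase 3: p=0.3756, T=0.676, ωT=2.044021, cosh=3.925552, sinh=3.796045; start (x,ẋ)=(0.467531, 0.827552) → end (x,ẋ)=(1.775416, 4.303799)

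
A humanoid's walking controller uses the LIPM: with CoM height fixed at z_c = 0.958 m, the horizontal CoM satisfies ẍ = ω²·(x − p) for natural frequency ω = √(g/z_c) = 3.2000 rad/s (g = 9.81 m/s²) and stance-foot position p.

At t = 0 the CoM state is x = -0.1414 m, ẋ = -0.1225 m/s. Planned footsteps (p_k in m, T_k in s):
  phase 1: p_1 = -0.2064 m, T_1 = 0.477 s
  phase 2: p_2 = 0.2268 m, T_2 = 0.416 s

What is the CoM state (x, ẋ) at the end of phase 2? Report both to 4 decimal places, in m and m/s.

phase 1: p=-0.2064, T=0.477, ωT=1.526400, cosh=2.409449, sinh=2.192132; start (x,ẋ)=(-0.141400, -0.122500) → end (x,ẋ)=(-0.133703, 0.160806)
phase 2: p=0.2268, T=0.416, ωT=1.331200, cosh=2.024872, sinh=1.760712; start (x,ẋ)=(-0.133703, 0.160806) → end (x,ẋ)=(-0.414694, -1.705564)

x = -0.4147, ẋ = -1.7056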